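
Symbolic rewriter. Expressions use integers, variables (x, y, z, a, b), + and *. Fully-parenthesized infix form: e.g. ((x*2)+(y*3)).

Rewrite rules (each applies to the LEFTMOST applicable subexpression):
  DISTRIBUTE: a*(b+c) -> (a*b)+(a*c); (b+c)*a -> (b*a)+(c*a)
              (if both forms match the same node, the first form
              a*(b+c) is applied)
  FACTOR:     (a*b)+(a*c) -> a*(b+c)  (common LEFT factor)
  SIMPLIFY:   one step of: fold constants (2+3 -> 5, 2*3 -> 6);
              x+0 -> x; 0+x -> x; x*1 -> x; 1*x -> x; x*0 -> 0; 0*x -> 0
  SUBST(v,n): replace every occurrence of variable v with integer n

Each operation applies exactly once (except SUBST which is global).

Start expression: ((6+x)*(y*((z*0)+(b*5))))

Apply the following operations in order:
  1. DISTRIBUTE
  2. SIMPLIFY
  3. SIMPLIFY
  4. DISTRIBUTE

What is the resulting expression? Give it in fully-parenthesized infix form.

Answer: ((6*(y*(b*5)))+(x*((y*(z*0))+(y*(b*5)))))

Derivation:
Start: ((6+x)*(y*((z*0)+(b*5))))
Apply DISTRIBUTE at root (target: ((6+x)*(y*((z*0)+(b*5))))): ((6+x)*(y*((z*0)+(b*5)))) -> ((6*(y*((z*0)+(b*5))))+(x*(y*((z*0)+(b*5)))))
Apply SIMPLIFY at LRRL (target: (z*0)): ((6*(y*((z*0)+(b*5))))+(x*(y*((z*0)+(b*5))))) -> ((6*(y*(0+(b*5))))+(x*(y*((z*0)+(b*5)))))
Apply SIMPLIFY at LRR (target: (0+(b*5))): ((6*(y*(0+(b*5))))+(x*(y*((z*0)+(b*5))))) -> ((6*(y*(b*5)))+(x*(y*((z*0)+(b*5)))))
Apply DISTRIBUTE at RR (target: (y*((z*0)+(b*5)))): ((6*(y*(b*5)))+(x*(y*((z*0)+(b*5))))) -> ((6*(y*(b*5)))+(x*((y*(z*0))+(y*(b*5)))))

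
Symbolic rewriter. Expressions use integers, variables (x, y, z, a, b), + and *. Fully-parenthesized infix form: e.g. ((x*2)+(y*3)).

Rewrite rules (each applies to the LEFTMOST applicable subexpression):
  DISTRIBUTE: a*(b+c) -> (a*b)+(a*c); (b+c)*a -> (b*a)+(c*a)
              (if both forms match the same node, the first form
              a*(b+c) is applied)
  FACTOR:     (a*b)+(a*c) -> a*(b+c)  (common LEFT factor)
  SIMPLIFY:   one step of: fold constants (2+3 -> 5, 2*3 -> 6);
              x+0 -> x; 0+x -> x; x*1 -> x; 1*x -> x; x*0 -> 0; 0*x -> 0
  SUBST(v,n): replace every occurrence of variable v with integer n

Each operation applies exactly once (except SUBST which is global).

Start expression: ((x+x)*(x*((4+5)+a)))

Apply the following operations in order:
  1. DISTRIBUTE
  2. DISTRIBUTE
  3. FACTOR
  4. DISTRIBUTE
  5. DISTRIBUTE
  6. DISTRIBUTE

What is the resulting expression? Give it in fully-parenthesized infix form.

Answer: (((x*((x*4)+(x*5)))+(x*(x*a)))+(x*(x*((4+5)+a))))

Derivation:
Start: ((x+x)*(x*((4+5)+a)))
Apply DISTRIBUTE at root (target: ((x+x)*(x*((4+5)+a)))): ((x+x)*(x*((4+5)+a))) -> ((x*(x*((4+5)+a)))+(x*(x*((4+5)+a))))
Apply DISTRIBUTE at LR (target: (x*((4+5)+a))): ((x*(x*((4+5)+a)))+(x*(x*((4+5)+a)))) -> ((x*((x*(4+5))+(x*a)))+(x*(x*((4+5)+a))))
Apply FACTOR at root (target: ((x*((x*(4+5))+(x*a)))+(x*(x*((4+5)+a))))): ((x*((x*(4+5))+(x*a)))+(x*(x*((4+5)+a)))) -> (x*(((x*(4+5))+(x*a))+(x*((4+5)+a))))
Apply DISTRIBUTE at root (target: (x*(((x*(4+5))+(x*a))+(x*((4+5)+a))))): (x*(((x*(4+5))+(x*a))+(x*((4+5)+a)))) -> ((x*((x*(4+5))+(x*a)))+(x*(x*((4+5)+a))))
Apply DISTRIBUTE at L (target: (x*((x*(4+5))+(x*a)))): ((x*((x*(4+5))+(x*a)))+(x*(x*((4+5)+a)))) -> (((x*(x*(4+5)))+(x*(x*a)))+(x*(x*((4+5)+a))))
Apply DISTRIBUTE at LLR (target: (x*(4+5))): (((x*(x*(4+5)))+(x*(x*a)))+(x*(x*((4+5)+a)))) -> (((x*((x*4)+(x*5)))+(x*(x*a)))+(x*(x*((4+5)+a))))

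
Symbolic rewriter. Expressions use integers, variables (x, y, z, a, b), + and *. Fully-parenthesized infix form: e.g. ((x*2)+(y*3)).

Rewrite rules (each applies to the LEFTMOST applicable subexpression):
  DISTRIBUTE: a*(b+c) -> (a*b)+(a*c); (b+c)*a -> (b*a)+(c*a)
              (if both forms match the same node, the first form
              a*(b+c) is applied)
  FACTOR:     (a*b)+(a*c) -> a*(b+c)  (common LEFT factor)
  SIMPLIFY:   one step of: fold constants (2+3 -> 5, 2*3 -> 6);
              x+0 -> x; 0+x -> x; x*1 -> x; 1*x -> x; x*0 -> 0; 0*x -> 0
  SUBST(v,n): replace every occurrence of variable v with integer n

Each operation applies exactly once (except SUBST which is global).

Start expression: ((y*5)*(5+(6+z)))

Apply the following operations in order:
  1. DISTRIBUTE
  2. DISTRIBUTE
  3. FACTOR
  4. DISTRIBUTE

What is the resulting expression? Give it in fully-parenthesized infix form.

Answer: (((y*5)*5)+(((y*5)*6)+((y*5)*z)))

Derivation:
Start: ((y*5)*(5+(6+z)))
Apply DISTRIBUTE at root (target: ((y*5)*(5+(6+z)))): ((y*5)*(5+(6+z))) -> (((y*5)*5)+((y*5)*(6+z)))
Apply DISTRIBUTE at R (target: ((y*5)*(6+z))): (((y*5)*5)+((y*5)*(6+z))) -> (((y*5)*5)+(((y*5)*6)+((y*5)*z)))
Apply FACTOR at R (target: (((y*5)*6)+((y*5)*z))): (((y*5)*5)+(((y*5)*6)+((y*5)*z))) -> (((y*5)*5)+((y*5)*(6+z)))
Apply DISTRIBUTE at R (target: ((y*5)*(6+z))): (((y*5)*5)+((y*5)*(6+z))) -> (((y*5)*5)+(((y*5)*6)+((y*5)*z)))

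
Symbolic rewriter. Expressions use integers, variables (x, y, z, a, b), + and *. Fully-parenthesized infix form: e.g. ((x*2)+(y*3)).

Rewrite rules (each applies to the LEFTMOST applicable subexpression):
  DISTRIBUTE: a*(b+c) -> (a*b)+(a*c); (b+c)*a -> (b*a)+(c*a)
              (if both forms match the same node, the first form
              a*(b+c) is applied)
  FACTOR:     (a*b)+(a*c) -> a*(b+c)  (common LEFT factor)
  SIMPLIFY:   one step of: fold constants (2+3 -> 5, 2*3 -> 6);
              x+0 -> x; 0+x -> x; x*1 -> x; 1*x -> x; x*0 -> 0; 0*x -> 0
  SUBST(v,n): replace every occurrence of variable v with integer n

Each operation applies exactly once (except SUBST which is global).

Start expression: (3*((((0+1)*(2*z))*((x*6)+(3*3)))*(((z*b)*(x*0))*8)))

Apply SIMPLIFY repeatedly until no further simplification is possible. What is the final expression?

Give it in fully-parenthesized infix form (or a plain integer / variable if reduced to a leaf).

Answer: 0

Derivation:
Start: (3*((((0+1)*(2*z))*((x*6)+(3*3)))*(((z*b)*(x*0))*8)))
Step 1: at RLLL: (0+1) -> 1; overall: (3*((((0+1)*(2*z))*((x*6)+(3*3)))*(((z*b)*(x*0))*8))) -> (3*(((1*(2*z))*((x*6)+(3*3)))*(((z*b)*(x*0))*8)))
Step 2: at RLL: (1*(2*z)) -> (2*z); overall: (3*(((1*(2*z))*((x*6)+(3*3)))*(((z*b)*(x*0))*8))) -> (3*(((2*z)*((x*6)+(3*3)))*(((z*b)*(x*0))*8)))
Step 3: at RLRR: (3*3) -> 9; overall: (3*(((2*z)*((x*6)+(3*3)))*(((z*b)*(x*0))*8))) -> (3*(((2*z)*((x*6)+9))*(((z*b)*(x*0))*8)))
Step 4: at RRLR: (x*0) -> 0; overall: (3*(((2*z)*((x*6)+9))*(((z*b)*(x*0))*8))) -> (3*(((2*z)*((x*6)+9))*(((z*b)*0)*8)))
Step 5: at RRL: ((z*b)*0) -> 0; overall: (3*(((2*z)*((x*6)+9))*(((z*b)*0)*8))) -> (3*(((2*z)*((x*6)+9))*(0*8)))
Step 6: at RR: (0*8) -> 0; overall: (3*(((2*z)*((x*6)+9))*(0*8))) -> (3*(((2*z)*((x*6)+9))*0))
Step 7: at R: (((2*z)*((x*6)+9))*0) -> 0; overall: (3*(((2*z)*((x*6)+9))*0)) -> (3*0)
Step 8: at root: (3*0) -> 0; overall: (3*0) -> 0
Fixed point: 0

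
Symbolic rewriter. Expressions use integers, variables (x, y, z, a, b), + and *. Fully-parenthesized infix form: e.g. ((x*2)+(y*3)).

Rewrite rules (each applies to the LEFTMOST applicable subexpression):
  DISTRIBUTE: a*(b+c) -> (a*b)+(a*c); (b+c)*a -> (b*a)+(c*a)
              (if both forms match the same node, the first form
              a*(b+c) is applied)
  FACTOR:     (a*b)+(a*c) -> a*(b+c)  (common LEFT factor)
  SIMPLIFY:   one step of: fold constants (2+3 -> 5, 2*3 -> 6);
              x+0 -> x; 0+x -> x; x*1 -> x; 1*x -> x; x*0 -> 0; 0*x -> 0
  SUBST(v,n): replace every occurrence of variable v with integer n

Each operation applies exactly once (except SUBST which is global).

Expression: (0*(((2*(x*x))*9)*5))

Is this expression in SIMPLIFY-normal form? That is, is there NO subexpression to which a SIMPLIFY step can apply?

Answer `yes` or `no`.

Expression: (0*(((2*(x*x))*9)*5))
Scanning for simplifiable subexpressions (pre-order)...
  at root: (0*(((2*(x*x))*9)*5)) (SIMPLIFIABLE)
  at R: (((2*(x*x))*9)*5) (not simplifiable)
  at RL: ((2*(x*x))*9) (not simplifiable)
  at RLL: (2*(x*x)) (not simplifiable)
  at RLLR: (x*x) (not simplifiable)
Found simplifiable subexpr at path root: (0*(((2*(x*x))*9)*5))
One SIMPLIFY step would give: 0
-> NOT in normal form.

Answer: no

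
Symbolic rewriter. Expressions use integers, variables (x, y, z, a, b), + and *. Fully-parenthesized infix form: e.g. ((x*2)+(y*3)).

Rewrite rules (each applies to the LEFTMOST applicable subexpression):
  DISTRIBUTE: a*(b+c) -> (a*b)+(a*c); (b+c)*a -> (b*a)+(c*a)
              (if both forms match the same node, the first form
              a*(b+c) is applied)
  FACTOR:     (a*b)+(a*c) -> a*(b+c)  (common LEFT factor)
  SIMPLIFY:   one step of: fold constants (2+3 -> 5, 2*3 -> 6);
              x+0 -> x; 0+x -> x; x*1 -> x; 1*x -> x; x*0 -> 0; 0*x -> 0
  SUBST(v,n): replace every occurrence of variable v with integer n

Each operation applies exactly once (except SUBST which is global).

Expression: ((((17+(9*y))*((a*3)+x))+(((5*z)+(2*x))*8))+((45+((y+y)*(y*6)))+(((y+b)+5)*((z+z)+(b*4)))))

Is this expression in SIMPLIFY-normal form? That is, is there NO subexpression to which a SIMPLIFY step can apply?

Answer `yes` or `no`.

Expression: ((((17+(9*y))*((a*3)+x))+(((5*z)+(2*x))*8))+((45+((y+y)*(y*6)))+(((y+b)+5)*((z+z)+(b*4)))))
Scanning for simplifiable subexpressions (pre-order)...
  at root: ((((17+(9*y))*((a*3)+x))+(((5*z)+(2*x))*8))+((45+((y+y)*(y*6)))+(((y+b)+5)*((z+z)+(b*4))))) (not simplifiable)
  at L: (((17+(9*y))*((a*3)+x))+(((5*z)+(2*x))*8)) (not simplifiable)
  at LL: ((17+(9*y))*((a*3)+x)) (not simplifiable)
  at LLL: (17+(9*y)) (not simplifiable)
  at LLLR: (9*y) (not simplifiable)
  at LLR: ((a*3)+x) (not simplifiable)
  at LLRL: (a*3) (not simplifiable)
  at LR: (((5*z)+(2*x))*8) (not simplifiable)
  at LRL: ((5*z)+(2*x)) (not simplifiable)
  at LRLL: (5*z) (not simplifiable)
  at LRLR: (2*x) (not simplifiable)
  at R: ((45+((y+y)*(y*6)))+(((y+b)+5)*((z+z)+(b*4)))) (not simplifiable)
  at RL: (45+((y+y)*(y*6))) (not simplifiable)
  at RLR: ((y+y)*(y*6)) (not simplifiable)
  at RLRL: (y+y) (not simplifiable)
  at RLRR: (y*6) (not simplifiable)
  at RR: (((y+b)+5)*((z+z)+(b*4))) (not simplifiable)
  at RRL: ((y+b)+5) (not simplifiable)
  at RRLL: (y+b) (not simplifiable)
  at RRR: ((z+z)+(b*4)) (not simplifiable)
  at RRRL: (z+z) (not simplifiable)
  at RRRR: (b*4) (not simplifiable)
Result: no simplifiable subexpression found -> normal form.

Answer: yes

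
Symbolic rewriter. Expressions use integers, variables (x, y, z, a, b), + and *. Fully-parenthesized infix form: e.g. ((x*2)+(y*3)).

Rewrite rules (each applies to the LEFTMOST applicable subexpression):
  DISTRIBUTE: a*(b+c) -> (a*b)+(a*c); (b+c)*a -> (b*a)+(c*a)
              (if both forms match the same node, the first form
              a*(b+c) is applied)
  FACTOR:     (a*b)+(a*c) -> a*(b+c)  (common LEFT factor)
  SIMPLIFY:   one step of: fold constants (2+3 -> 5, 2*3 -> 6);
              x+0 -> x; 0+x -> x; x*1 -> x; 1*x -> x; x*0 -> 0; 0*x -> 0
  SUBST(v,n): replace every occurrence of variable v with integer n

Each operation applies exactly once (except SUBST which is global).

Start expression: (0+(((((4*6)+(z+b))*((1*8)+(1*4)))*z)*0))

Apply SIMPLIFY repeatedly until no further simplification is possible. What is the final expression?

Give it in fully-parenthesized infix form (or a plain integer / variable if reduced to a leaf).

Start: (0+(((((4*6)+(z+b))*((1*8)+(1*4)))*z)*0))
Step 1: at root: (0+(((((4*6)+(z+b))*((1*8)+(1*4)))*z)*0)) -> (((((4*6)+(z+b))*((1*8)+(1*4)))*z)*0); overall: (0+(((((4*6)+(z+b))*((1*8)+(1*4)))*z)*0)) -> (((((4*6)+(z+b))*((1*8)+(1*4)))*z)*0)
Step 2: at root: (((((4*6)+(z+b))*((1*8)+(1*4)))*z)*0) -> 0; overall: (((((4*6)+(z+b))*((1*8)+(1*4)))*z)*0) -> 0
Fixed point: 0

Answer: 0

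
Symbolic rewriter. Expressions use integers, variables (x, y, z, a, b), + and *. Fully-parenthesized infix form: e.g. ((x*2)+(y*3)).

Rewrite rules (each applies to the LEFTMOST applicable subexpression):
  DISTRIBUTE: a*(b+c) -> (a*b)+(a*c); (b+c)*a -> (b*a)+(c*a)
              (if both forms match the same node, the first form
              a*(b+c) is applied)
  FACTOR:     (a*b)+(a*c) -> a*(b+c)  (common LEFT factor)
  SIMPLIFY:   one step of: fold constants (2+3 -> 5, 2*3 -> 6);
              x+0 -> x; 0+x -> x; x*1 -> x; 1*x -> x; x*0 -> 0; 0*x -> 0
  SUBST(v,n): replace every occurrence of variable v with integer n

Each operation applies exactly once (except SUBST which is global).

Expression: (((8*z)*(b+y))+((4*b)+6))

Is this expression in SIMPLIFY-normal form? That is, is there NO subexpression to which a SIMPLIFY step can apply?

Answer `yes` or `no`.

Answer: yes

Derivation:
Expression: (((8*z)*(b+y))+((4*b)+6))
Scanning for simplifiable subexpressions (pre-order)...
  at root: (((8*z)*(b+y))+((4*b)+6)) (not simplifiable)
  at L: ((8*z)*(b+y)) (not simplifiable)
  at LL: (8*z) (not simplifiable)
  at LR: (b+y) (not simplifiable)
  at R: ((4*b)+6) (not simplifiable)
  at RL: (4*b) (not simplifiable)
Result: no simplifiable subexpression found -> normal form.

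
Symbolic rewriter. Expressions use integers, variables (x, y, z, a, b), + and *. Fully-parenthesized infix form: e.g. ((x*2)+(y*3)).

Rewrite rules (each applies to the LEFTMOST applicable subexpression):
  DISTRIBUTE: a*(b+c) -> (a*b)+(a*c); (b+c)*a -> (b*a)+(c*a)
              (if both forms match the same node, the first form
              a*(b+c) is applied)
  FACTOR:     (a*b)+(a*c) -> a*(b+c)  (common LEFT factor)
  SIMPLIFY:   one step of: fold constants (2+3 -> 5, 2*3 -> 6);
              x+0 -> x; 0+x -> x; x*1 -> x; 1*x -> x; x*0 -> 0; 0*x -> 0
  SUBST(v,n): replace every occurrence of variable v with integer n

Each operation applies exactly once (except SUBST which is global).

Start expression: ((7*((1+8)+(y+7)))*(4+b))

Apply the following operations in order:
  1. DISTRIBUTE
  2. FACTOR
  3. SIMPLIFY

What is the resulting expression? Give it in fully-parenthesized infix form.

Answer: ((7*(9+(y+7)))*(4+b))

Derivation:
Start: ((7*((1+8)+(y+7)))*(4+b))
Apply DISTRIBUTE at root (target: ((7*((1+8)+(y+7)))*(4+b))): ((7*((1+8)+(y+7)))*(4+b)) -> (((7*((1+8)+(y+7)))*4)+((7*((1+8)+(y+7)))*b))
Apply FACTOR at root (target: (((7*((1+8)+(y+7)))*4)+((7*((1+8)+(y+7)))*b))): (((7*((1+8)+(y+7)))*4)+((7*((1+8)+(y+7)))*b)) -> ((7*((1+8)+(y+7)))*(4+b))
Apply SIMPLIFY at LRL (target: (1+8)): ((7*((1+8)+(y+7)))*(4+b)) -> ((7*(9+(y+7)))*(4+b))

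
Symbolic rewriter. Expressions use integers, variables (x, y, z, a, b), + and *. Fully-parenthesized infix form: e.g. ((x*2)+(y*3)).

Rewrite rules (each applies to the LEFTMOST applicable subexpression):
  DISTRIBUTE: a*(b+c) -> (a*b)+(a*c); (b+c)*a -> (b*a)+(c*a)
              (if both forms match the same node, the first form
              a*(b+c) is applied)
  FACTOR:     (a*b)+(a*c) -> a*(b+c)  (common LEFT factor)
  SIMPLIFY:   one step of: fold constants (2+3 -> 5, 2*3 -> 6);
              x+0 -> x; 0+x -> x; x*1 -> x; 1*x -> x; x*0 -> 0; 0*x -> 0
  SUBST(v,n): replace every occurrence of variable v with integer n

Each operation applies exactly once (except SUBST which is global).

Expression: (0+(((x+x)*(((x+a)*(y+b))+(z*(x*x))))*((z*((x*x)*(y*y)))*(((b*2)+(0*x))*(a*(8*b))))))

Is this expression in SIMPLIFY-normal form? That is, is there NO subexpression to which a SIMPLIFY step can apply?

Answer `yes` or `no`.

Answer: no

Derivation:
Expression: (0+(((x+x)*(((x+a)*(y+b))+(z*(x*x))))*((z*((x*x)*(y*y)))*(((b*2)+(0*x))*(a*(8*b))))))
Scanning for simplifiable subexpressions (pre-order)...
  at root: (0+(((x+x)*(((x+a)*(y+b))+(z*(x*x))))*((z*((x*x)*(y*y)))*(((b*2)+(0*x))*(a*(8*b)))))) (SIMPLIFIABLE)
  at R: (((x+x)*(((x+a)*(y+b))+(z*(x*x))))*((z*((x*x)*(y*y)))*(((b*2)+(0*x))*(a*(8*b))))) (not simplifiable)
  at RL: ((x+x)*(((x+a)*(y+b))+(z*(x*x)))) (not simplifiable)
  at RLL: (x+x) (not simplifiable)
  at RLR: (((x+a)*(y+b))+(z*(x*x))) (not simplifiable)
  at RLRL: ((x+a)*(y+b)) (not simplifiable)
  at RLRLL: (x+a) (not simplifiable)
  at RLRLR: (y+b) (not simplifiable)
  at RLRR: (z*(x*x)) (not simplifiable)
  at RLRRR: (x*x) (not simplifiable)
  at RR: ((z*((x*x)*(y*y)))*(((b*2)+(0*x))*(a*(8*b)))) (not simplifiable)
  at RRL: (z*((x*x)*(y*y))) (not simplifiable)
  at RRLR: ((x*x)*(y*y)) (not simplifiable)
  at RRLRL: (x*x) (not simplifiable)
  at RRLRR: (y*y) (not simplifiable)
  at RRR: (((b*2)+(0*x))*(a*(8*b))) (not simplifiable)
  at RRRL: ((b*2)+(0*x)) (not simplifiable)
  at RRRLL: (b*2) (not simplifiable)
  at RRRLR: (0*x) (SIMPLIFIABLE)
  at RRRR: (a*(8*b)) (not simplifiable)
  at RRRRR: (8*b) (not simplifiable)
Found simplifiable subexpr at path root: (0+(((x+x)*(((x+a)*(y+b))+(z*(x*x))))*((z*((x*x)*(y*y)))*(((b*2)+(0*x))*(a*(8*b))))))
One SIMPLIFY step would give: (((x+x)*(((x+a)*(y+b))+(z*(x*x))))*((z*((x*x)*(y*y)))*(((b*2)+(0*x))*(a*(8*b)))))
-> NOT in normal form.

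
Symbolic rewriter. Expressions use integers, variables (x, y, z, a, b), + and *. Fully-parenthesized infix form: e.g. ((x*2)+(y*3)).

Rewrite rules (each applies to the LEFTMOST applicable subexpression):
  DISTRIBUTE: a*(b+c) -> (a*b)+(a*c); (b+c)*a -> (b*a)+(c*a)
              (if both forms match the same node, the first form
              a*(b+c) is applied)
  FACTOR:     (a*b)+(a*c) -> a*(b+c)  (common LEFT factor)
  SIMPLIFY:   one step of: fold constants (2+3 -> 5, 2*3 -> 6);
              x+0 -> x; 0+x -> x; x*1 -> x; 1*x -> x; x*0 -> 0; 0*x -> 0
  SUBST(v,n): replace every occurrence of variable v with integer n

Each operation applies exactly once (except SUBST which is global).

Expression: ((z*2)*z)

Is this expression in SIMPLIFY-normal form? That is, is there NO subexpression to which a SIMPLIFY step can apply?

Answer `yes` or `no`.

Answer: yes

Derivation:
Expression: ((z*2)*z)
Scanning for simplifiable subexpressions (pre-order)...
  at root: ((z*2)*z) (not simplifiable)
  at L: (z*2) (not simplifiable)
Result: no simplifiable subexpression found -> normal form.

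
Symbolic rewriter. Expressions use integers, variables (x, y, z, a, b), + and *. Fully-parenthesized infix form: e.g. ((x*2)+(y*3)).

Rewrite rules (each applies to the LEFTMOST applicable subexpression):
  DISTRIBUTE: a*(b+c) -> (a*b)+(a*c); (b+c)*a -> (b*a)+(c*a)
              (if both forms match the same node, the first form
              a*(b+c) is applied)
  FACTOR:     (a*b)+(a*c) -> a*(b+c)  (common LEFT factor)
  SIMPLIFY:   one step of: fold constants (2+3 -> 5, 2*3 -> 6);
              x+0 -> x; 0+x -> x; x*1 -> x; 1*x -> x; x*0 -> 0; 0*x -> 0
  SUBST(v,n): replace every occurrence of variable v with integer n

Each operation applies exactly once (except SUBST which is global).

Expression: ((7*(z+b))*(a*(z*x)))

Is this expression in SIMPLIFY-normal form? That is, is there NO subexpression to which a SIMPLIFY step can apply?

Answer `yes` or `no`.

Expression: ((7*(z+b))*(a*(z*x)))
Scanning for simplifiable subexpressions (pre-order)...
  at root: ((7*(z+b))*(a*(z*x))) (not simplifiable)
  at L: (7*(z+b)) (not simplifiable)
  at LR: (z+b) (not simplifiable)
  at R: (a*(z*x)) (not simplifiable)
  at RR: (z*x) (not simplifiable)
Result: no simplifiable subexpression found -> normal form.

Answer: yes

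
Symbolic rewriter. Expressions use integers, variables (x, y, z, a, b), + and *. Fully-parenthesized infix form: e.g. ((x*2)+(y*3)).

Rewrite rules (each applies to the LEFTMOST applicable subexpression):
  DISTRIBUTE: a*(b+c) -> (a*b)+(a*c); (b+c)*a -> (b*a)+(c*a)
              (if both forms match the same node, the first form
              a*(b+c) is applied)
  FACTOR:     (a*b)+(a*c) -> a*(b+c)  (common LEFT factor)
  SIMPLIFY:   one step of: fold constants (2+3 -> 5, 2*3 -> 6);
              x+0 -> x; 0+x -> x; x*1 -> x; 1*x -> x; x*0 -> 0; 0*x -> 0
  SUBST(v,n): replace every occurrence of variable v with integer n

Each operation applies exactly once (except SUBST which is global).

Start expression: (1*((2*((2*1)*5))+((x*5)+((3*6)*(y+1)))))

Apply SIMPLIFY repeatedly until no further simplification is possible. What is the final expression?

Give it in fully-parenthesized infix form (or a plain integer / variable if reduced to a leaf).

Start: (1*((2*((2*1)*5))+((x*5)+((3*6)*(y+1)))))
Step 1: at root: (1*((2*((2*1)*5))+((x*5)+((3*6)*(y+1))))) -> ((2*((2*1)*5))+((x*5)+((3*6)*(y+1)))); overall: (1*((2*((2*1)*5))+((x*5)+((3*6)*(y+1))))) -> ((2*((2*1)*5))+((x*5)+((3*6)*(y+1))))
Step 2: at LRL: (2*1) -> 2; overall: ((2*((2*1)*5))+((x*5)+((3*6)*(y+1)))) -> ((2*(2*5))+((x*5)+((3*6)*(y+1))))
Step 3: at LR: (2*5) -> 10; overall: ((2*(2*5))+((x*5)+((3*6)*(y+1)))) -> ((2*10)+((x*5)+((3*6)*(y+1))))
Step 4: at L: (2*10) -> 20; overall: ((2*10)+((x*5)+((3*6)*(y+1)))) -> (20+((x*5)+((3*6)*(y+1))))
Step 5: at RRL: (3*6) -> 18; overall: (20+((x*5)+((3*6)*(y+1)))) -> (20+((x*5)+(18*(y+1))))
Fixed point: (20+((x*5)+(18*(y+1))))

Answer: (20+((x*5)+(18*(y+1))))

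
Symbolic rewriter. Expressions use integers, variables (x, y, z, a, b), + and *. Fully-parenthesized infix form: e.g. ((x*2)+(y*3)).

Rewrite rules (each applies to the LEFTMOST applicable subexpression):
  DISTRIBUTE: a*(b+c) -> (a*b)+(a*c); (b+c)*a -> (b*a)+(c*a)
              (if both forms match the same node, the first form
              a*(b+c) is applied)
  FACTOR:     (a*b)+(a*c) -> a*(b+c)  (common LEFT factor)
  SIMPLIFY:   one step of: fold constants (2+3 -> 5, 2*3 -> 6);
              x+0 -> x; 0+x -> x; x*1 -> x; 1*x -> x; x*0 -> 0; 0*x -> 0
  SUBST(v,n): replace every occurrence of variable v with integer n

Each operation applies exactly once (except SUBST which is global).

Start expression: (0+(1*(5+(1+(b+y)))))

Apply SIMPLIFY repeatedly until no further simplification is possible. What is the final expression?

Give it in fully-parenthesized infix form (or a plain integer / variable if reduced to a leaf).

Start: (0+(1*(5+(1+(b+y)))))
Step 1: at root: (0+(1*(5+(1+(b+y))))) -> (1*(5+(1+(b+y)))); overall: (0+(1*(5+(1+(b+y))))) -> (1*(5+(1+(b+y))))
Step 2: at root: (1*(5+(1+(b+y)))) -> (5+(1+(b+y))); overall: (1*(5+(1+(b+y)))) -> (5+(1+(b+y)))
Fixed point: (5+(1+(b+y)))

Answer: (5+(1+(b+y)))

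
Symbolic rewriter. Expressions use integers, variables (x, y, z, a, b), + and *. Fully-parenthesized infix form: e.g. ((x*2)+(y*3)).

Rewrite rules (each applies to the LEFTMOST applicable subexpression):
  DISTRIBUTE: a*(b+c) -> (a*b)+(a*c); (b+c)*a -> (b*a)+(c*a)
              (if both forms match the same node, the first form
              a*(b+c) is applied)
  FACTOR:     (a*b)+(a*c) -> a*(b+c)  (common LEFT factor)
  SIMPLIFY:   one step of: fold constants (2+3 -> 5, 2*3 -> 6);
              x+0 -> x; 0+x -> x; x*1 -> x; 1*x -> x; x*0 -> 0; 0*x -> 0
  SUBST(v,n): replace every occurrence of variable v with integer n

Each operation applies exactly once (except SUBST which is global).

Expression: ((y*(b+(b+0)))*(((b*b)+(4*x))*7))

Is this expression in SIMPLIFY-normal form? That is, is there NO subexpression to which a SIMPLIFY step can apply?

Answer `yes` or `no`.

Answer: no

Derivation:
Expression: ((y*(b+(b+0)))*(((b*b)+(4*x))*7))
Scanning for simplifiable subexpressions (pre-order)...
  at root: ((y*(b+(b+0)))*(((b*b)+(4*x))*7)) (not simplifiable)
  at L: (y*(b+(b+0))) (not simplifiable)
  at LR: (b+(b+0)) (not simplifiable)
  at LRR: (b+0) (SIMPLIFIABLE)
  at R: (((b*b)+(4*x))*7) (not simplifiable)
  at RL: ((b*b)+(4*x)) (not simplifiable)
  at RLL: (b*b) (not simplifiable)
  at RLR: (4*x) (not simplifiable)
Found simplifiable subexpr at path LRR: (b+0)
One SIMPLIFY step would give: ((y*(b+b))*(((b*b)+(4*x))*7))
-> NOT in normal form.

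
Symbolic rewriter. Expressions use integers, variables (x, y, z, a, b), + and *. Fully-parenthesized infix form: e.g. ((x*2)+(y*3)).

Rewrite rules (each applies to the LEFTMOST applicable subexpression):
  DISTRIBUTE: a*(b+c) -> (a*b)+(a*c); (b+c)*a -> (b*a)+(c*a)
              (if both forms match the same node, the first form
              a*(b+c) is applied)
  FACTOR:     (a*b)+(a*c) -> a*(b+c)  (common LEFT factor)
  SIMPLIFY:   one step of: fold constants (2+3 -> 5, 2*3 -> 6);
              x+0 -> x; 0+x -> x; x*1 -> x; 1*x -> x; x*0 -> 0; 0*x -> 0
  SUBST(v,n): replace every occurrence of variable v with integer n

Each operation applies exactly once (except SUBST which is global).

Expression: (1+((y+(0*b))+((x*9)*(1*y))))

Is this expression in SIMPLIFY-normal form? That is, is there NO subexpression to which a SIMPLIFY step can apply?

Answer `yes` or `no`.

Expression: (1+((y+(0*b))+((x*9)*(1*y))))
Scanning for simplifiable subexpressions (pre-order)...
  at root: (1+((y+(0*b))+((x*9)*(1*y)))) (not simplifiable)
  at R: ((y+(0*b))+((x*9)*(1*y))) (not simplifiable)
  at RL: (y+(0*b)) (not simplifiable)
  at RLR: (0*b) (SIMPLIFIABLE)
  at RR: ((x*9)*(1*y)) (not simplifiable)
  at RRL: (x*9) (not simplifiable)
  at RRR: (1*y) (SIMPLIFIABLE)
Found simplifiable subexpr at path RLR: (0*b)
One SIMPLIFY step would give: (1+((y+0)+((x*9)*(1*y))))
-> NOT in normal form.

Answer: no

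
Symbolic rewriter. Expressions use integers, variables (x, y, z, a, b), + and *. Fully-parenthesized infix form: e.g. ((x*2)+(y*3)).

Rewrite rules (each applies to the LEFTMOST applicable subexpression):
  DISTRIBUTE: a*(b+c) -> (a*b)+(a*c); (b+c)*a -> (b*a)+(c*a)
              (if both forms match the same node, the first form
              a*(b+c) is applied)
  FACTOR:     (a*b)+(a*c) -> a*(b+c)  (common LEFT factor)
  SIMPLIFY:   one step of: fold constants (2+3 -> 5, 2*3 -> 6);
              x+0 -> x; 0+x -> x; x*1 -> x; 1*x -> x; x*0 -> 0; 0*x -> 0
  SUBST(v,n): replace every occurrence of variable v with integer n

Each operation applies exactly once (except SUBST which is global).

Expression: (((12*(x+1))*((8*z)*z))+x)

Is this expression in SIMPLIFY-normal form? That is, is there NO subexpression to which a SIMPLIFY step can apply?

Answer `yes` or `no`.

Answer: yes

Derivation:
Expression: (((12*(x+1))*((8*z)*z))+x)
Scanning for simplifiable subexpressions (pre-order)...
  at root: (((12*(x+1))*((8*z)*z))+x) (not simplifiable)
  at L: ((12*(x+1))*((8*z)*z)) (not simplifiable)
  at LL: (12*(x+1)) (not simplifiable)
  at LLR: (x+1) (not simplifiable)
  at LR: ((8*z)*z) (not simplifiable)
  at LRL: (8*z) (not simplifiable)
Result: no simplifiable subexpression found -> normal form.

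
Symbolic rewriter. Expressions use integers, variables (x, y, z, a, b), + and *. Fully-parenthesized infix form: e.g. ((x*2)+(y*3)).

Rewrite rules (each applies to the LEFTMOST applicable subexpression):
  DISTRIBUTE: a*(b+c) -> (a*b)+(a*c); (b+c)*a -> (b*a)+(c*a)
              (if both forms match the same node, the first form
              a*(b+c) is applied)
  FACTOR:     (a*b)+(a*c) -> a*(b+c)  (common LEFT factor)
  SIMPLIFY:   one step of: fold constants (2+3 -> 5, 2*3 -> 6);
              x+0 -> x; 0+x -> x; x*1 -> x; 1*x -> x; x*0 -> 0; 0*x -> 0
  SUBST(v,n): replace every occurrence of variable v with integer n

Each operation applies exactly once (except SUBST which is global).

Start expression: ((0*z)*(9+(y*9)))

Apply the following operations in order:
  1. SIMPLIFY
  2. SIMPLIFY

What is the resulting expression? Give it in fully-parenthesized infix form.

Answer: 0

Derivation:
Start: ((0*z)*(9+(y*9)))
Apply SIMPLIFY at L (target: (0*z)): ((0*z)*(9+(y*9))) -> (0*(9+(y*9)))
Apply SIMPLIFY at root (target: (0*(9+(y*9)))): (0*(9+(y*9))) -> 0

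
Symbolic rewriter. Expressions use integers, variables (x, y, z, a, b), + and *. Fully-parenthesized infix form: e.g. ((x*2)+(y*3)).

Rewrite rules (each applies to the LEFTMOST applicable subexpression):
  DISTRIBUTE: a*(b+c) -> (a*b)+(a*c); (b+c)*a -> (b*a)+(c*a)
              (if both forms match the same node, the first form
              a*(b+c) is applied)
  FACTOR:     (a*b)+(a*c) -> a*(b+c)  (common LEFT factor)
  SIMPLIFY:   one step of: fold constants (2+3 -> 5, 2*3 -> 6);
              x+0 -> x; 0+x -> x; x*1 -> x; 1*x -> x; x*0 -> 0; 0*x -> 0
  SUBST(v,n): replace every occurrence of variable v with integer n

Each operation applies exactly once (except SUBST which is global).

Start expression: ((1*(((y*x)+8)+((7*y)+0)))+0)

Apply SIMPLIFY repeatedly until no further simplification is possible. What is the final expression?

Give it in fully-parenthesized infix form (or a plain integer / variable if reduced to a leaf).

Answer: (((y*x)+8)+(7*y))

Derivation:
Start: ((1*(((y*x)+8)+((7*y)+0)))+0)
Step 1: at root: ((1*(((y*x)+8)+((7*y)+0)))+0) -> (1*(((y*x)+8)+((7*y)+0))); overall: ((1*(((y*x)+8)+((7*y)+0)))+0) -> (1*(((y*x)+8)+((7*y)+0)))
Step 2: at root: (1*(((y*x)+8)+((7*y)+0))) -> (((y*x)+8)+((7*y)+0)); overall: (1*(((y*x)+8)+((7*y)+0))) -> (((y*x)+8)+((7*y)+0))
Step 3: at R: ((7*y)+0) -> (7*y); overall: (((y*x)+8)+((7*y)+0)) -> (((y*x)+8)+(7*y))
Fixed point: (((y*x)+8)+(7*y))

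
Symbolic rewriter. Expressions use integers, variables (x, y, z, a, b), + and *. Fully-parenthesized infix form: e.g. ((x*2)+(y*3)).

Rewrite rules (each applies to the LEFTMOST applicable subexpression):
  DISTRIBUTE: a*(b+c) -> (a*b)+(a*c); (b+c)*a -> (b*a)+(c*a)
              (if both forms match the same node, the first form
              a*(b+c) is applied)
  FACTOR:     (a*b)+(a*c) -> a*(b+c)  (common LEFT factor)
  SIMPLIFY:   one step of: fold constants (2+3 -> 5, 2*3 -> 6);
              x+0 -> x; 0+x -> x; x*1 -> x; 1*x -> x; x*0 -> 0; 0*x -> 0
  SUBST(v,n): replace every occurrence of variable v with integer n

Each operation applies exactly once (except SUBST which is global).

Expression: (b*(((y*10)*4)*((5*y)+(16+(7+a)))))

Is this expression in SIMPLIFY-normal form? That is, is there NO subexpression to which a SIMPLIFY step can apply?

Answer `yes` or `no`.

Answer: yes

Derivation:
Expression: (b*(((y*10)*4)*((5*y)+(16+(7+a)))))
Scanning for simplifiable subexpressions (pre-order)...
  at root: (b*(((y*10)*4)*((5*y)+(16+(7+a))))) (not simplifiable)
  at R: (((y*10)*4)*((5*y)+(16+(7+a)))) (not simplifiable)
  at RL: ((y*10)*4) (not simplifiable)
  at RLL: (y*10) (not simplifiable)
  at RR: ((5*y)+(16+(7+a))) (not simplifiable)
  at RRL: (5*y) (not simplifiable)
  at RRR: (16+(7+a)) (not simplifiable)
  at RRRR: (7+a) (not simplifiable)
Result: no simplifiable subexpression found -> normal form.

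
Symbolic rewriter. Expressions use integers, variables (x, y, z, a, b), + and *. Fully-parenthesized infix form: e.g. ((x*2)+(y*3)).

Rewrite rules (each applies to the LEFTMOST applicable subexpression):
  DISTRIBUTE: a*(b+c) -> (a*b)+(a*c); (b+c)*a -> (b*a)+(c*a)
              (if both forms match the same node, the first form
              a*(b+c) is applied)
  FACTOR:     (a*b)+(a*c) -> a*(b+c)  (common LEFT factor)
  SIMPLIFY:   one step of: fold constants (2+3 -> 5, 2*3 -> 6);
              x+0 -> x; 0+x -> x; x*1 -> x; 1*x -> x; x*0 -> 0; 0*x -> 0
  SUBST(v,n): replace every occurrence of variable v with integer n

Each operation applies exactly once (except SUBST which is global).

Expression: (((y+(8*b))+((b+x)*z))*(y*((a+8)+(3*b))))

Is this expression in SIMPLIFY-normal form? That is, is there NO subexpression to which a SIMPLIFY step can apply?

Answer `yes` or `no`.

Answer: yes

Derivation:
Expression: (((y+(8*b))+((b+x)*z))*(y*((a+8)+(3*b))))
Scanning for simplifiable subexpressions (pre-order)...
  at root: (((y+(8*b))+((b+x)*z))*(y*((a+8)+(3*b)))) (not simplifiable)
  at L: ((y+(8*b))+((b+x)*z)) (not simplifiable)
  at LL: (y+(8*b)) (not simplifiable)
  at LLR: (8*b) (not simplifiable)
  at LR: ((b+x)*z) (not simplifiable)
  at LRL: (b+x) (not simplifiable)
  at R: (y*((a+8)+(3*b))) (not simplifiable)
  at RR: ((a+8)+(3*b)) (not simplifiable)
  at RRL: (a+8) (not simplifiable)
  at RRR: (3*b) (not simplifiable)
Result: no simplifiable subexpression found -> normal form.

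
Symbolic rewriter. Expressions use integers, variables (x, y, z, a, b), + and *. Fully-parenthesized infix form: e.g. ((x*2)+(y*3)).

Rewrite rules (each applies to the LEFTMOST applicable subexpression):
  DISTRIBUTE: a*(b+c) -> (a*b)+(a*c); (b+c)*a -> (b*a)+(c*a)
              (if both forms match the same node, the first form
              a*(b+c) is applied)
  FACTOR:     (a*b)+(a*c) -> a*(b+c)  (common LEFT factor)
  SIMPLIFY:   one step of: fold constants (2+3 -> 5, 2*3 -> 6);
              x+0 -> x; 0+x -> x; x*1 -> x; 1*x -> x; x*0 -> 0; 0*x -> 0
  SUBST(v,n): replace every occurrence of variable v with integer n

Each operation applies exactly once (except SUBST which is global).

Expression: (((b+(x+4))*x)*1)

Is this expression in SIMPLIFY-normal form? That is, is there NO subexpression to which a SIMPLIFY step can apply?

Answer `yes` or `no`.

Expression: (((b+(x+4))*x)*1)
Scanning for simplifiable subexpressions (pre-order)...
  at root: (((b+(x+4))*x)*1) (SIMPLIFIABLE)
  at L: ((b+(x+4))*x) (not simplifiable)
  at LL: (b+(x+4)) (not simplifiable)
  at LLR: (x+4) (not simplifiable)
Found simplifiable subexpr at path root: (((b+(x+4))*x)*1)
One SIMPLIFY step would give: ((b+(x+4))*x)
-> NOT in normal form.

Answer: no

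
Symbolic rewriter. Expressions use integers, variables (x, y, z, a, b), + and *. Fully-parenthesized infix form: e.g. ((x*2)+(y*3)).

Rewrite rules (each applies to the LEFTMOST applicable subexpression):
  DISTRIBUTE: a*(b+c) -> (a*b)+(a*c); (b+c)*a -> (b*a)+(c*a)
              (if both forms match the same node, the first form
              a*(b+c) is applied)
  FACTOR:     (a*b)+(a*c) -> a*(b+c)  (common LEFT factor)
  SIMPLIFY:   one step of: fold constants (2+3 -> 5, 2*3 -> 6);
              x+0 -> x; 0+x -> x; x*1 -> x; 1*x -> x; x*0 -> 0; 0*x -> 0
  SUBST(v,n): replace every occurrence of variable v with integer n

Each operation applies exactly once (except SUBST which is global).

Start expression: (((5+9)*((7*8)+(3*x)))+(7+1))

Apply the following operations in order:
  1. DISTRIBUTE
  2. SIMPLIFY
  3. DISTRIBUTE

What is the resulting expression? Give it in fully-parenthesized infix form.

Start: (((5+9)*((7*8)+(3*x)))+(7+1))
Apply DISTRIBUTE at L (target: ((5+9)*((7*8)+(3*x)))): (((5+9)*((7*8)+(3*x)))+(7+1)) -> ((((5+9)*(7*8))+((5+9)*(3*x)))+(7+1))
Apply SIMPLIFY at LLL (target: (5+9)): ((((5+9)*(7*8))+((5+9)*(3*x)))+(7+1)) -> (((14*(7*8))+((5+9)*(3*x)))+(7+1))
Apply DISTRIBUTE at LR (target: ((5+9)*(3*x))): (((14*(7*8))+((5+9)*(3*x)))+(7+1)) -> (((14*(7*8))+((5*(3*x))+(9*(3*x))))+(7+1))

Answer: (((14*(7*8))+((5*(3*x))+(9*(3*x))))+(7+1))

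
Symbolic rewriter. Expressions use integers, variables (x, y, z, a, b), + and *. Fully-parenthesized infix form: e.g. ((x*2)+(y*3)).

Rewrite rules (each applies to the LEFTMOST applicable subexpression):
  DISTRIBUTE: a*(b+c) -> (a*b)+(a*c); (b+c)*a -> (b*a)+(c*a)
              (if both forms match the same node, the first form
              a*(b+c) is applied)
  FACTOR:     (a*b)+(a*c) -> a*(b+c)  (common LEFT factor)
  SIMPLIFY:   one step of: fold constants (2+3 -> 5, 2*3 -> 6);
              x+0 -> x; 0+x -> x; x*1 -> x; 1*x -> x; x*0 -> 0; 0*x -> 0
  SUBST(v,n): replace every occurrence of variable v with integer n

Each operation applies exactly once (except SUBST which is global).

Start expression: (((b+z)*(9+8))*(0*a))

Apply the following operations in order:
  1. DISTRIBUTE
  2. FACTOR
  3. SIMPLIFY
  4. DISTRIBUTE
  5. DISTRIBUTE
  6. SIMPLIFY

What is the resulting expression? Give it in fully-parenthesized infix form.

Start: (((b+z)*(9+8))*(0*a))
Apply DISTRIBUTE at L (target: ((b+z)*(9+8))): (((b+z)*(9+8))*(0*a)) -> ((((b+z)*9)+((b+z)*8))*(0*a))
Apply FACTOR at L (target: (((b+z)*9)+((b+z)*8))): ((((b+z)*9)+((b+z)*8))*(0*a)) -> (((b+z)*(9+8))*(0*a))
Apply SIMPLIFY at LR (target: (9+8)): (((b+z)*(9+8))*(0*a)) -> (((b+z)*17)*(0*a))
Apply DISTRIBUTE at L (target: ((b+z)*17)): (((b+z)*17)*(0*a)) -> (((b*17)+(z*17))*(0*a))
Apply DISTRIBUTE at root (target: (((b*17)+(z*17))*(0*a))): (((b*17)+(z*17))*(0*a)) -> (((b*17)*(0*a))+((z*17)*(0*a)))
Apply SIMPLIFY at LR (target: (0*a)): (((b*17)*(0*a))+((z*17)*(0*a))) -> (((b*17)*0)+((z*17)*(0*a)))

Answer: (((b*17)*0)+((z*17)*(0*a)))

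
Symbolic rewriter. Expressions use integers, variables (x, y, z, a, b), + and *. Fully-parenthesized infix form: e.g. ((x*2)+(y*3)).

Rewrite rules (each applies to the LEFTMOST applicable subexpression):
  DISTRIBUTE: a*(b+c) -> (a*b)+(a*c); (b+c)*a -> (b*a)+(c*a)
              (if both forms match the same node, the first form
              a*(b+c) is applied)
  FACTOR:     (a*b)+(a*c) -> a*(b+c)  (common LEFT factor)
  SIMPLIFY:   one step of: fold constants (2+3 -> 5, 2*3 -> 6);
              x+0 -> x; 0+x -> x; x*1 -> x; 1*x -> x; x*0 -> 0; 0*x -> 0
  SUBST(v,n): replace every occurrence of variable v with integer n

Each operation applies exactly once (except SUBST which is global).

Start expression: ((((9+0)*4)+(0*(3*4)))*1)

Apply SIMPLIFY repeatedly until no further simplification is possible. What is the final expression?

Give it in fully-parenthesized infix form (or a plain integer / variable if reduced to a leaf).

Start: ((((9+0)*4)+(0*(3*4)))*1)
Step 1: at root: ((((9+0)*4)+(0*(3*4)))*1) -> (((9+0)*4)+(0*(3*4))); overall: ((((9+0)*4)+(0*(3*4)))*1) -> (((9+0)*4)+(0*(3*4)))
Step 2: at LL: (9+0) -> 9; overall: (((9+0)*4)+(0*(3*4))) -> ((9*4)+(0*(3*4)))
Step 3: at L: (9*4) -> 36; overall: ((9*4)+(0*(3*4))) -> (36+(0*(3*4)))
Step 4: at R: (0*(3*4)) -> 0; overall: (36+(0*(3*4))) -> (36+0)
Step 5: at root: (36+0) -> 36; overall: (36+0) -> 36
Fixed point: 36

Answer: 36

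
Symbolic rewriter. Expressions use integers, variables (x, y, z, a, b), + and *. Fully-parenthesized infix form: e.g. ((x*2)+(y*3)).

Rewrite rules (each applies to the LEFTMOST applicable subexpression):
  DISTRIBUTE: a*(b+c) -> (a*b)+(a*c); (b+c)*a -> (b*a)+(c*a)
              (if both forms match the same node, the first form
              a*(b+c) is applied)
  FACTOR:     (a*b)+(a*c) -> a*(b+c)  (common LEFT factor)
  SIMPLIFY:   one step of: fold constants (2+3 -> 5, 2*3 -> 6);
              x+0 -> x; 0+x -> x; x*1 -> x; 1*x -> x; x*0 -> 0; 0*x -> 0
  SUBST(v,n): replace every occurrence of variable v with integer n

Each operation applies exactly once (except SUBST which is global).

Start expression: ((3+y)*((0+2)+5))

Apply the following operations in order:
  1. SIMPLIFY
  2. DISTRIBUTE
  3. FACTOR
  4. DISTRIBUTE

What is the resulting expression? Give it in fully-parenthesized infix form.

Answer: (((3+y)*2)+((3+y)*5))

Derivation:
Start: ((3+y)*((0+2)+5))
Apply SIMPLIFY at RL (target: (0+2)): ((3+y)*((0+2)+5)) -> ((3+y)*(2+5))
Apply DISTRIBUTE at root (target: ((3+y)*(2+5))): ((3+y)*(2+5)) -> (((3+y)*2)+((3+y)*5))
Apply FACTOR at root (target: (((3+y)*2)+((3+y)*5))): (((3+y)*2)+((3+y)*5)) -> ((3+y)*(2+5))
Apply DISTRIBUTE at root (target: ((3+y)*(2+5))): ((3+y)*(2+5)) -> (((3+y)*2)+((3+y)*5))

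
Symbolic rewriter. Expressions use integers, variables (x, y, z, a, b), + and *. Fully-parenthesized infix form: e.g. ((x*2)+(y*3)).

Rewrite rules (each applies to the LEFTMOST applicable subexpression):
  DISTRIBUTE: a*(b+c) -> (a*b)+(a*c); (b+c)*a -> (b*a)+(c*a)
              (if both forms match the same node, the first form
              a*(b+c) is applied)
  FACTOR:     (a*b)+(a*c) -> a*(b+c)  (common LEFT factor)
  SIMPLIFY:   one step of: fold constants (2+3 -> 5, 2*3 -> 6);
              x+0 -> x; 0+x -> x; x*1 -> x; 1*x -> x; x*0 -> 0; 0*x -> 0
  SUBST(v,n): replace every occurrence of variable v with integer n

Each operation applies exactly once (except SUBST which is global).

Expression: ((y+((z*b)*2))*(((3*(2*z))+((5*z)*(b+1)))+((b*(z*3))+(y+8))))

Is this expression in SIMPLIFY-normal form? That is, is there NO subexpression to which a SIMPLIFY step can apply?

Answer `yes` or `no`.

Answer: yes

Derivation:
Expression: ((y+((z*b)*2))*(((3*(2*z))+((5*z)*(b+1)))+((b*(z*3))+(y+8))))
Scanning for simplifiable subexpressions (pre-order)...
  at root: ((y+((z*b)*2))*(((3*(2*z))+((5*z)*(b+1)))+((b*(z*3))+(y+8)))) (not simplifiable)
  at L: (y+((z*b)*2)) (not simplifiable)
  at LR: ((z*b)*2) (not simplifiable)
  at LRL: (z*b) (not simplifiable)
  at R: (((3*(2*z))+((5*z)*(b+1)))+((b*(z*3))+(y+8))) (not simplifiable)
  at RL: ((3*(2*z))+((5*z)*(b+1))) (not simplifiable)
  at RLL: (3*(2*z)) (not simplifiable)
  at RLLR: (2*z) (not simplifiable)
  at RLR: ((5*z)*(b+1)) (not simplifiable)
  at RLRL: (5*z) (not simplifiable)
  at RLRR: (b+1) (not simplifiable)
  at RR: ((b*(z*3))+(y+8)) (not simplifiable)
  at RRL: (b*(z*3)) (not simplifiable)
  at RRLR: (z*3) (not simplifiable)
  at RRR: (y+8) (not simplifiable)
Result: no simplifiable subexpression found -> normal form.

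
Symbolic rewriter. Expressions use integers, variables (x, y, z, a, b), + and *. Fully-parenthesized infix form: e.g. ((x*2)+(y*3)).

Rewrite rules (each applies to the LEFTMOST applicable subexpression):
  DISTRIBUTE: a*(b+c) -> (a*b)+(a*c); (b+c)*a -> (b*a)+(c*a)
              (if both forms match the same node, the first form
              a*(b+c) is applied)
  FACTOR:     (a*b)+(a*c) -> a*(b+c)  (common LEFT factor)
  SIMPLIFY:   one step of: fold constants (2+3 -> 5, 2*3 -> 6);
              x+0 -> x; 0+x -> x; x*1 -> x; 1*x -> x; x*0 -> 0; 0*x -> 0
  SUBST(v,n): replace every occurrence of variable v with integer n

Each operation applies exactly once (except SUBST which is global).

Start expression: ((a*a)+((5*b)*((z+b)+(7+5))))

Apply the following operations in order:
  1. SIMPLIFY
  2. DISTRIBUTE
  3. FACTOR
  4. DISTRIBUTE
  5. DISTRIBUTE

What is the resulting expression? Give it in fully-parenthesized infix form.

Start: ((a*a)+((5*b)*((z+b)+(7+5))))
Apply SIMPLIFY at RRR (target: (7+5)): ((a*a)+((5*b)*((z+b)+(7+5)))) -> ((a*a)+((5*b)*((z+b)+12)))
Apply DISTRIBUTE at R (target: ((5*b)*((z+b)+12))): ((a*a)+((5*b)*((z+b)+12))) -> ((a*a)+(((5*b)*(z+b))+((5*b)*12)))
Apply FACTOR at R (target: (((5*b)*(z+b))+((5*b)*12))): ((a*a)+(((5*b)*(z+b))+((5*b)*12))) -> ((a*a)+((5*b)*((z+b)+12)))
Apply DISTRIBUTE at R (target: ((5*b)*((z+b)+12))): ((a*a)+((5*b)*((z+b)+12))) -> ((a*a)+(((5*b)*(z+b))+((5*b)*12)))
Apply DISTRIBUTE at RL (target: ((5*b)*(z+b))): ((a*a)+(((5*b)*(z+b))+((5*b)*12))) -> ((a*a)+((((5*b)*z)+((5*b)*b))+((5*b)*12)))

Answer: ((a*a)+((((5*b)*z)+((5*b)*b))+((5*b)*12)))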